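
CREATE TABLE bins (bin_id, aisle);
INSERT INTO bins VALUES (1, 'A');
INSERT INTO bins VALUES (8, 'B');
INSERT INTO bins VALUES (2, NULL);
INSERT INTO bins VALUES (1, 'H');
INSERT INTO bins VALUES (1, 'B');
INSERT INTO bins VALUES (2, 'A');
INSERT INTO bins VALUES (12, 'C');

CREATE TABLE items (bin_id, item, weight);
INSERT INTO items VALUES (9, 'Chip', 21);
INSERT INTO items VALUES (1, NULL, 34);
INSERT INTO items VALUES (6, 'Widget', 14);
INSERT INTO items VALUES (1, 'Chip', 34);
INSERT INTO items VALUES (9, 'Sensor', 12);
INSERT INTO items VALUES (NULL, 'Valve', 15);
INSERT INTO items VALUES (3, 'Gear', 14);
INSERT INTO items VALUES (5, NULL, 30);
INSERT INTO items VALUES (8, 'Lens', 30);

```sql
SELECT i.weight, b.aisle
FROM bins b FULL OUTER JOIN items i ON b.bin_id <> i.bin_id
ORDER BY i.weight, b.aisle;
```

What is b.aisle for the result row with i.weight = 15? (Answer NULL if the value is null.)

NULL

FULL OUTER JOIN keeps every row from both sides; unmatched rows get NULL for the other side's columns.
Matching on b.bin_id <> i.bin_id. A NULL in a compared column never satisfies the condition.
- b row (bin_id=1): matches 6 i row(s) → 6 output row(s).
- b row (bin_id=8): matches 7 i row(s) → 7 output row(s).
- b row (bin_id=2): matches 8 i row(s) → 8 output row(s).
- b row (bin_id=1): matches 6 i row(s) → 6 output row(s).
- b row (bin_id=1): matches 6 i row(s) → 6 output row(s).
- b row (bin_id=2): matches 8 i row(s) → 8 output row(s).
- b row (bin_id=12): matches 8 i row(s) → 8 output row(s).
- 1 i row(s) had no b match → kept, b columns NULL.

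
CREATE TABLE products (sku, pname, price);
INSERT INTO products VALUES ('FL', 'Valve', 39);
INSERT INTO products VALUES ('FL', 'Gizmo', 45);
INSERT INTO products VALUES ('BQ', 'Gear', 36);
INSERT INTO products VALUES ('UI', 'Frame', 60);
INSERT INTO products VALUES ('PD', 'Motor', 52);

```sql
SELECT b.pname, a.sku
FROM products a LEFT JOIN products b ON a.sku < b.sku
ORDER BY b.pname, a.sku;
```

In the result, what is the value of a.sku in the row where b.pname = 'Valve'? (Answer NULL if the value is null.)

BQ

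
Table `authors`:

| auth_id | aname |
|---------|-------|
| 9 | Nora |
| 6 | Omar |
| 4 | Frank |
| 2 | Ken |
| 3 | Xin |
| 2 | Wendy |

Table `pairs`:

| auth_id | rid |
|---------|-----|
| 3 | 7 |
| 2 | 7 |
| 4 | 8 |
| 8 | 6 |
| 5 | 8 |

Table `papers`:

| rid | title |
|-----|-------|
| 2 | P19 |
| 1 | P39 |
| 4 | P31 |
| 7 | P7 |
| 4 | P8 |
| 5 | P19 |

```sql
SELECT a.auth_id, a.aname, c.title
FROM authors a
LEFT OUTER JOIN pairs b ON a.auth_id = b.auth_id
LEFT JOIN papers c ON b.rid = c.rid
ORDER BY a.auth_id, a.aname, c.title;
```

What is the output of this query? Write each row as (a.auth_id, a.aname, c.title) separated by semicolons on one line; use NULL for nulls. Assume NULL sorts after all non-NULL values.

(2, Ken, P7); (2, Wendy, P7); (3, Xin, P7); (4, Frank, NULL); (6, Omar, NULL); (9, Nora, NULL)

Joins associate left-to-right: authors LEFT JOIN pairs on auth_id gives 6 intermediate row(s).
Then LEFT JOIN `papers c` on rid: each of those 6 rows is kept; rows whose b.rid has no match in c get NULL for c's columns.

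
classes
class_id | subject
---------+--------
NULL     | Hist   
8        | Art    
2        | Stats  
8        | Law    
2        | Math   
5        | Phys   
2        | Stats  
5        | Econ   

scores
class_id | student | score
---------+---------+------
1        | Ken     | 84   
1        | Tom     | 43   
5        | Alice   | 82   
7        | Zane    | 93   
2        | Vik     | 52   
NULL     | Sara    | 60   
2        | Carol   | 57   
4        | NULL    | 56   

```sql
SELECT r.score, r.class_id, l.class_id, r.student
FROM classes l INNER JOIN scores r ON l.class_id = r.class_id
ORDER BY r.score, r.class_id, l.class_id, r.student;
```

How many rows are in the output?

INNER JOIN keeps only pairs where the ON condition holds.
Matching on l.class_id = r.class_id. A NULL in a compared column never satisfies the condition.
Matched pairs: 8.
Total: 8 rows.

8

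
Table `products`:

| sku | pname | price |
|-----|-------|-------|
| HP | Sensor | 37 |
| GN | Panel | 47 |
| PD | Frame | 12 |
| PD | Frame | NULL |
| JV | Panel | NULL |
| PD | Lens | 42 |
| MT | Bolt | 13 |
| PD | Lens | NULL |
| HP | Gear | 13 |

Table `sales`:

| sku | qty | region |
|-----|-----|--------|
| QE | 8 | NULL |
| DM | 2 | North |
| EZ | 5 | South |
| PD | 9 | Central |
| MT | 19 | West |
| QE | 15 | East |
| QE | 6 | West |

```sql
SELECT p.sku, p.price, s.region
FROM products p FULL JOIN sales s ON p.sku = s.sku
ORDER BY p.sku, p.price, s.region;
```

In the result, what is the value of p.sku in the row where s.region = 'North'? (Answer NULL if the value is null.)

FULL OUTER JOIN keeps every row from both sides; unmatched rows get NULL for the other side's columns.
Matching on p.sku = s.sku.
Matched pairs: 5; unmatched p rows kept: 4; unmatched s rows kept: 5.

NULL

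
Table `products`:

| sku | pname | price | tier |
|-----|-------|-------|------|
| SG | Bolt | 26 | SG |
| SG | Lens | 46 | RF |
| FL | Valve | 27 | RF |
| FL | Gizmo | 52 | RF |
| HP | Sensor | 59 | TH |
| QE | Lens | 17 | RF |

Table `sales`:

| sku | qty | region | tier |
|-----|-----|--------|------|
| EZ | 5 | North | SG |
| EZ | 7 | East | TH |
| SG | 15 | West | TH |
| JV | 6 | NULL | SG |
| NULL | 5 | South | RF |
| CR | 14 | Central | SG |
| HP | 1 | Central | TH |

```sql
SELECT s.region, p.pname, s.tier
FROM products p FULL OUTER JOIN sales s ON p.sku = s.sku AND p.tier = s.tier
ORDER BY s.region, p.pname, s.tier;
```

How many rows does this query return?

12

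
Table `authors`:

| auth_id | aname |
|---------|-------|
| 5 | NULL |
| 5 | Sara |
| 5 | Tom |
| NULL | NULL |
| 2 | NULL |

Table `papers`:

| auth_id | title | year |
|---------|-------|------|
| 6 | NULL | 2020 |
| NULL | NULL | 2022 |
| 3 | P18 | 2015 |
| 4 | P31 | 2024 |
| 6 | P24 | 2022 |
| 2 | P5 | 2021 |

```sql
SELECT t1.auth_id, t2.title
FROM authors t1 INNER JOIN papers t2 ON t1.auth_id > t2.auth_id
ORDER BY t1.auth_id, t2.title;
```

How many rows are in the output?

INNER JOIN keeps only pairs where the ON condition holds.
Matching on t1.auth_id > t2.auth_id. A NULL in a compared column never satisfies the condition.
- t1 row (auth_id=5): matches 3 t2 row(s) → 3 output row(s).
- t1 row (auth_id=5): matches 3 t2 row(s) → 3 output row(s).
- t1 row (auth_id=5): matches 3 t2 row(s) → 3 output row(s).
- t1 row (auth_id=NULL): no match → dropped.
- t1 row (auth_id=2): no match → dropped.
Total: 9 rows.

9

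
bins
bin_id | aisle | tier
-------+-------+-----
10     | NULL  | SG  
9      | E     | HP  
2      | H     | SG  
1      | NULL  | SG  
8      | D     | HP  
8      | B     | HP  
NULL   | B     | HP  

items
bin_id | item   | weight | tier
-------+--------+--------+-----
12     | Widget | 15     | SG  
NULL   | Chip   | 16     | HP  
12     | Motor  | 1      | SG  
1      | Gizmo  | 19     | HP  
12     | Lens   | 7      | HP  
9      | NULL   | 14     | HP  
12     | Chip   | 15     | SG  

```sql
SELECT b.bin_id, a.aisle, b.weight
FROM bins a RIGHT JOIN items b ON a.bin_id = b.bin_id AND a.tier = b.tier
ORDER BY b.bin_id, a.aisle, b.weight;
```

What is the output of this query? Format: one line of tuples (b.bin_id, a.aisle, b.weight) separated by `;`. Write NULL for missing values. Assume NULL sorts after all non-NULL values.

RIGHT JOIN keeps every row from `items`; unmatched rows get NULL for `bins`'s columns.
Matching on a.bin_id = b.bin_id AND a.tier = b.tier. A NULL in a compared column never satisfies the condition.
- a[0] bin_id=10, tier=SG → no match.
- a[1] bin_id=9, tier=HP → 1 match(es) in b → 1 row(s).
- a[2] bin_id=2, tier=SG → no match.
- a[3] bin_id=1, tier=SG → no match.
- a[4] bin_id=8, tier=HP → no match.
- a[5] bin_id=8, tier=HP → no match.
- a[6] bin_id=NULL, tier=HP → no match.
- 6 row(s) from b found no a partner → padded with NULL.
After projecting and ordering:
b.bin_id | a.aisle | b.weight
1 | NULL | 19
9 | E | 14
12 | NULL | 1
12 | NULL | 7
12 | NULL | 15
12 | NULL | 15
NULL | NULL | 16

(1, NULL, 19); (9, E, 14); (12, NULL, 1); (12, NULL, 7); (12, NULL, 15); (12, NULL, 15); (NULL, NULL, 16)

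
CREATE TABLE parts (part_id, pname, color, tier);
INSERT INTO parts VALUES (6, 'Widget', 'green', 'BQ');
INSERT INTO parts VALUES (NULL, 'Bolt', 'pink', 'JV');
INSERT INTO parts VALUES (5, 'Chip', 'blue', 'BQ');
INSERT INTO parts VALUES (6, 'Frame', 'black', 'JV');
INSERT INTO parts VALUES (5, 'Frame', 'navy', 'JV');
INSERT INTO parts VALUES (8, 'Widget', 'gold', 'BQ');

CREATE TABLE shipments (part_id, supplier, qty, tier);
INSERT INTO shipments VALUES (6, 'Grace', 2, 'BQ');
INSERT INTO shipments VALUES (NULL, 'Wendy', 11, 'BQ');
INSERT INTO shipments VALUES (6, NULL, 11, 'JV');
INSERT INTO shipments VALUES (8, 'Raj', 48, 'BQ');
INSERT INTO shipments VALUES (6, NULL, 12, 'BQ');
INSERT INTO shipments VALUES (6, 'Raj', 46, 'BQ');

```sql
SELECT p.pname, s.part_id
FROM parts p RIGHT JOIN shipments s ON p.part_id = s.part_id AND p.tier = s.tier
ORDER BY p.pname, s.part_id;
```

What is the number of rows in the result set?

6

RIGHT JOIN keeps every row from `shipments`; unmatched rows get NULL for `parts`'s columns.
Matching on p.part_id = s.part_id AND p.tier = s.tier. A NULL in a compared column never satisfies the condition.
Matched pairs: 5; unmatched s rows kept: 1.
Total: 5 matched + 1 padded = 6 rows.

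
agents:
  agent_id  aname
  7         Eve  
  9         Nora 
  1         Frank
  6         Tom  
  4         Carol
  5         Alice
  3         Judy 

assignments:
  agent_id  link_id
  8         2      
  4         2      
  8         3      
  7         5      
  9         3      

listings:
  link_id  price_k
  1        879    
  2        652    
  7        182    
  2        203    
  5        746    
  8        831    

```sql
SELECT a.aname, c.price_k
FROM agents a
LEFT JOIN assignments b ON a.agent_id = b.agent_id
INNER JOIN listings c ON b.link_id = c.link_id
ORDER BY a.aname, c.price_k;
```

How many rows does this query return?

3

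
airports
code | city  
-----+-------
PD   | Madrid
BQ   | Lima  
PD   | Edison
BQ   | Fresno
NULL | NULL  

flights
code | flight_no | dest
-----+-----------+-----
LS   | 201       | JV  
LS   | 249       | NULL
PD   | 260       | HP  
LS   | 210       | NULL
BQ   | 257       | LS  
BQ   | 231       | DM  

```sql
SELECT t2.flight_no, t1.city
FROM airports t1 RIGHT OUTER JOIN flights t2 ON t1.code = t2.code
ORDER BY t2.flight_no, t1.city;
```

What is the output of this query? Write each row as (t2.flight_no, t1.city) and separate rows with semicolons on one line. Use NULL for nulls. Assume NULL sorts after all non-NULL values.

RIGHT JOIN keeps every row from `flights`; unmatched rows get NULL for `airports`'s columns.
Matching on t1.code = t2.code. A NULL in a compared column never satisfies the condition.
- t1 (code=PD) pairs with 1 row(s) of t2.
- t1 (code=BQ) pairs with 2 row(s) of t2.
- t1 (code=PD) pairs with 1 row(s) of t2.
- t1 (code=BQ) pairs with 2 row(s) of t2.
- t1 (code=NULL) has no partner in t2.
- 3 row(s) from t2 found no t1 partner → padded with NULL.
After projecting and ordering:
t2.flight_no | t1.city
201 | NULL
210 | NULL
231 | Fresno
231 | Lima
249 | NULL
257 | Fresno
257 | Lima
260 | Edison
260 | Madrid

(201, NULL); (210, NULL); (231, Fresno); (231, Lima); (249, NULL); (257, Fresno); (257, Lima); (260, Edison); (260, Madrid)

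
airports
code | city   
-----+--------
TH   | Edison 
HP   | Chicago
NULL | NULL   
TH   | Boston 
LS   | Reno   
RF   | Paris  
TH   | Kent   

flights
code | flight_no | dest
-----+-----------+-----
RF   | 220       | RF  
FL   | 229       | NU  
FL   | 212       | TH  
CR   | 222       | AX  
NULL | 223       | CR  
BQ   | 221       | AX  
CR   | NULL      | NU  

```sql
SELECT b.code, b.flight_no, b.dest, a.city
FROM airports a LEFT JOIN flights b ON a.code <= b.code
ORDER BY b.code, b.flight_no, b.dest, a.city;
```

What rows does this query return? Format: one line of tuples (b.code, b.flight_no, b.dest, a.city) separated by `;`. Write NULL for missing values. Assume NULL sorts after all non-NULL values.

LEFT JOIN keeps every row from `airports`; unmatched rows get NULL for `flights`'s columns.
Matching on a.code <= b.code. A NULL in a compared column never satisfies the condition.
Matched pairs: 3; unmatched a rows kept: 4.

(RF, 220, RF, Chicago); (RF, 220, RF, Paris); (RF, 220, RF, Reno); (NULL, NULL, NULL, Boston); (NULL, NULL, NULL, Edison); (NULL, NULL, NULL, Kent); (NULL, NULL, NULL, NULL)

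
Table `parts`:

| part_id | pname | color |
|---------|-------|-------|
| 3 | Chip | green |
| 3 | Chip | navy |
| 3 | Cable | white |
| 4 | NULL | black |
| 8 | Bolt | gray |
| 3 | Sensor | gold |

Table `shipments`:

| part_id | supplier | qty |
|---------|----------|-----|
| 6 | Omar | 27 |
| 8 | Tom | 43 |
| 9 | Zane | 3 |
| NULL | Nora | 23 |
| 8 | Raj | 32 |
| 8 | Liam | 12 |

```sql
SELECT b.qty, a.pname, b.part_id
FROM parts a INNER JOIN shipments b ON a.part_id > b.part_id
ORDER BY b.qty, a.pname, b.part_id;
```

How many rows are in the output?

1

INNER JOIN keeps only pairs where the ON condition holds.
Matching on a.part_id > b.part_id. A NULL in a compared column never satisfies the condition.
Matched pairs: 1.
Total: 1 rows.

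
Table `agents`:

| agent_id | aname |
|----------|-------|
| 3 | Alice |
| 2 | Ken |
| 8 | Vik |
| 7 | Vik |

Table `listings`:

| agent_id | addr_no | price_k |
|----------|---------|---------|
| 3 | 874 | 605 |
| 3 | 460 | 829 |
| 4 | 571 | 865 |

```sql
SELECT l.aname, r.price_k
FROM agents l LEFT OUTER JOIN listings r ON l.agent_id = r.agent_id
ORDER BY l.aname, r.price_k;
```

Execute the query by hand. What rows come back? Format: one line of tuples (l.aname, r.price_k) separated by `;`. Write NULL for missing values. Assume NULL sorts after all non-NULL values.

(Alice, 605); (Alice, 829); (Ken, NULL); (Vik, NULL); (Vik, NULL)

LEFT JOIN keeps every row from `agents`; unmatched rows get NULL for `listings`'s columns.
Matching on l.agent_id = r.agent_id.
Matched pairs: 2; unmatched l rows kept: 3.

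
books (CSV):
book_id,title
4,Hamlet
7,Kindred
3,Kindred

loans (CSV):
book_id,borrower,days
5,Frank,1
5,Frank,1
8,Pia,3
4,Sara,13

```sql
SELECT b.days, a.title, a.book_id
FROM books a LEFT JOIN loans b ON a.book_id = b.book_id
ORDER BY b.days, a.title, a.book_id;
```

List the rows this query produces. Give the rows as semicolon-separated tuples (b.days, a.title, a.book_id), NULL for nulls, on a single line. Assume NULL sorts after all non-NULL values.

LEFT JOIN keeps every row from `books`; unmatched rows get NULL for `loans`'s columns.
Matching on a.book_id = b.book_id.
Matched pairs: 1; unmatched a rows kept: 2.

(13, Hamlet, 4); (NULL, Kindred, 3); (NULL, Kindred, 7)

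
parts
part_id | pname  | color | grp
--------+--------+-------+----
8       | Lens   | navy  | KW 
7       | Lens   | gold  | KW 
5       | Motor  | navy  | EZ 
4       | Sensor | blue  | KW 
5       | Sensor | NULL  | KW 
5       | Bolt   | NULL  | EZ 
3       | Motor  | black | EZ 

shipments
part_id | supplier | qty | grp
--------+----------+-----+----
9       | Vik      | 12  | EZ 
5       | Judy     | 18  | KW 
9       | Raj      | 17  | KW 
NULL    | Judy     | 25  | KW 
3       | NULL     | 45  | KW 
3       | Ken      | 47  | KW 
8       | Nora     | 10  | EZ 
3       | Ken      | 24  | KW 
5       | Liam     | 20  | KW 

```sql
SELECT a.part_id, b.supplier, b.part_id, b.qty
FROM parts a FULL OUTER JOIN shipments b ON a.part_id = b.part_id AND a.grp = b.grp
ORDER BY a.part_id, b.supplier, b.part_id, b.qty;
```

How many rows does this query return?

15

FULL OUTER JOIN keeps every row from both sides; unmatched rows get NULL for the other side's columns.
Matching on a.part_id = b.part_id AND a.grp = b.grp. A NULL in a compared column never satisfies the condition.
- a (part_id=8, grp=KW) has no partner → padded with NULL.
- a (part_id=7, grp=KW) has no partner → padded with NULL.
- a (part_id=5, grp=EZ) has no partner → padded with NULL.
- a (part_id=4, grp=KW) has no partner → padded with NULL.
- a (part_id=5, grp=KW) pairs with 2 row(s) of b.
- a (part_id=5, grp=EZ) has no partner → padded with NULL.
- a (part_id=3, grp=EZ) has no partner → padded with NULL.
- plus 7 unmatched b row(s), each kept with NULL a columns.
Total: 2 matched + 13 padded = 15 rows.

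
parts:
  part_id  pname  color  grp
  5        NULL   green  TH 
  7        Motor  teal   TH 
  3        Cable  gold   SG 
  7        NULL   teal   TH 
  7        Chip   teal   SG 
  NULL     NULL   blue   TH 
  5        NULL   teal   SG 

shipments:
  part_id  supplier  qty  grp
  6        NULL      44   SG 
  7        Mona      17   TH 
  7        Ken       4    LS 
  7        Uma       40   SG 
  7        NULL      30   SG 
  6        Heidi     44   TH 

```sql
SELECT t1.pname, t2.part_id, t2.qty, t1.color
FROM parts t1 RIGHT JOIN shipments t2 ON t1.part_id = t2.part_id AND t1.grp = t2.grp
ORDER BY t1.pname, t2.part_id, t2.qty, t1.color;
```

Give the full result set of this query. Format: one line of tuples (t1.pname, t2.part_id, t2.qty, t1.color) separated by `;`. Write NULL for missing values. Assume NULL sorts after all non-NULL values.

RIGHT JOIN keeps every row from `shipments`; unmatched rows get NULL for `parts`'s columns.
Matching on t1.part_id = t2.part_id AND t1.grp = t2.grp. A NULL in a compared column never satisfies the condition.
- t1 row (part_id=5, grp=TH): no match.
- t1 row (part_id=7, grp=TH): matches 1 t2 row(s) → 1 output row(s).
- t1 row (part_id=3, grp=SG): no match.
- t1 row (part_id=7, grp=TH): matches 1 t2 row(s) → 1 output row(s).
- t1 row (part_id=7, grp=SG): matches 2 t2 row(s) → 2 output row(s).
- t1 row (part_id=NULL, grp=TH): no match.
- t1 row (part_id=5, grp=SG): no match.
- 3 row(s) from t2 found no t1 partner → padded with NULL.
After projecting and ordering:
t1.pname | t2.part_id | t2.qty | t1.color
Chip | 7 | 30 | teal
Chip | 7 | 40 | teal
Motor | 7 | 17 | teal
NULL | 6 | 44 | NULL
NULL | 6 | 44 | NULL
NULL | 7 | 4 | NULL
NULL | 7 | 17 | teal

(Chip, 7, 30, teal); (Chip, 7, 40, teal); (Motor, 7, 17, teal); (NULL, 6, 44, NULL); (NULL, 6, 44, NULL); (NULL, 7, 4, NULL); (NULL, 7, 17, teal)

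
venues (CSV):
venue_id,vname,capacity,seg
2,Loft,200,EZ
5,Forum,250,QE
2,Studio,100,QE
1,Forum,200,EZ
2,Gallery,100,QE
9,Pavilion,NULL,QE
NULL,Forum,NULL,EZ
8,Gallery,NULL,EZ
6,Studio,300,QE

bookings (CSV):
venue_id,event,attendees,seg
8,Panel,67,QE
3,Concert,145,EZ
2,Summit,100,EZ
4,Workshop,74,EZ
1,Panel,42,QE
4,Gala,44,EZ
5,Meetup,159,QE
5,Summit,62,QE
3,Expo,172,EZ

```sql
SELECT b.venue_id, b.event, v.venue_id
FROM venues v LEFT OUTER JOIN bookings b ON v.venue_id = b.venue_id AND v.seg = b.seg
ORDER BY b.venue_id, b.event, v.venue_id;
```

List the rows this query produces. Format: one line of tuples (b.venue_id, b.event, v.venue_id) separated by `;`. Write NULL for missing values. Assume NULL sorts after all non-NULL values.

LEFT JOIN keeps every row from `venues`; unmatched rows get NULL for `bookings`'s columns.
Matching on v.venue_id = b.venue_id AND v.seg = b.seg. A NULL in a compared column never satisfies the condition.
- v[0] venue_id=2, seg=EZ → 1 match(es) in b → 1 row(s).
- v[1] venue_id=5, seg=QE → 2 match(es) in b → 2 row(s).
- v[2] venue_id=2, seg=QE → no match; kept with NULLs on the b side.
- v[3] venue_id=1, seg=EZ → no match; kept with NULLs on the b side.
- v[4] venue_id=2, seg=QE → no match; kept with NULLs on the b side.
- v[5] venue_id=9, seg=QE → no match; kept with NULLs on the b side.
- v[6] venue_id=NULL, seg=EZ → no match; kept with NULLs on the b side.
- v[7] venue_id=8, seg=EZ → no match; kept with NULLs on the b side.
- v[8] venue_id=6, seg=QE → no match; kept with NULLs on the b side.
After projecting and ordering:
b.venue_id | b.event | v.venue_id
2 | Summit | 2
5 | Meetup | 5
5 | Summit | 5
NULL | NULL | 1
NULL | NULL | 2
NULL | NULL | 2
NULL | NULL | 6
NULL | NULL | 8
NULL | NULL | 9
NULL | NULL | NULL

(2, Summit, 2); (5, Meetup, 5); (5, Summit, 5); (NULL, NULL, 1); (NULL, NULL, 2); (NULL, NULL, 2); (NULL, NULL, 6); (NULL, NULL, 8); (NULL, NULL, 9); (NULL, NULL, NULL)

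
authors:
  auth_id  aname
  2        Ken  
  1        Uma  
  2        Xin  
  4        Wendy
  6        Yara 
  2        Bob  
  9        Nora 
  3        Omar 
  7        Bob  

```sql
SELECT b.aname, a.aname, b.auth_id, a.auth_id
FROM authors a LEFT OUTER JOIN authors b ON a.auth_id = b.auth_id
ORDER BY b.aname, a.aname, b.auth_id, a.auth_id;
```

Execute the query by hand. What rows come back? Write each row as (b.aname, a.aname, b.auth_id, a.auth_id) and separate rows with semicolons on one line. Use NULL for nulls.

(Bob, Bob, 2, 2); (Bob, Bob, 7, 7); (Bob, Ken, 2, 2); (Bob, Xin, 2, 2); (Ken, Bob, 2, 2); (Ken, Ken, 2, 2); (Ken, Xin, 2, 2); (Nora, Nora, 9, 9); (Omar, Omar, 3, 3); (Uma, Uma, 1, 1); (Wendy, Wendy, 4, 4); (Xin, Bob, 2, 2); (Xin, Ken, 2, 2); (Xin, Xin, 2, 2); (Yara, Yara, 6, 6)

LEFT JOIN keeps every row from `authors a`; unmatched rows get NULL for `authors b`'s columns.
Matching on a.auth_id = b.auth_id.
- auth_id=2: 3 matching b row(s), so 3 row(s) emitted.
- auth_id=1: 1 matching b row(s), so 1 row(s) emitted.
- auth_id=2: 3 matching b row(s), so 3 row(s) emitted.
- auth_id=4: 1 matching b row(s), so 1 row(s) emitted.
- auth_id=6: 1 matching b row(s), so 1 row(s) emitted.
- auth_id=2: 3 matching b row(s), so 3 row(s) emitted.
- auth_id=9: 1 matching b row(s), so 1 row(s) emitted.
- auth_id=3: 1 matching b row(s), so 1 row(s) emitted.
- auth_id=7: 1 matching b row(s), so 1 row(s) emitted.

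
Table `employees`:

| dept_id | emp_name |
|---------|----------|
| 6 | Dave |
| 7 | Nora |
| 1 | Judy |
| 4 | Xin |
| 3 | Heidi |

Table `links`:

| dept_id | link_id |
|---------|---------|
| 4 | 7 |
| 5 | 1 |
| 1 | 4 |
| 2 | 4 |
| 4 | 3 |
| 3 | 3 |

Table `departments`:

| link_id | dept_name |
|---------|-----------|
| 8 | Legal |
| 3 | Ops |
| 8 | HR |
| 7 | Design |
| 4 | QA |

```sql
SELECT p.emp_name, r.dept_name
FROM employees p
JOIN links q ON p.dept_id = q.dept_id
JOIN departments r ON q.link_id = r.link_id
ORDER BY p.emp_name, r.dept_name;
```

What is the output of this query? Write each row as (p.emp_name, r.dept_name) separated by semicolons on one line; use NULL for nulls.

(Heidi, Ops); (Judy, QA); (Xin, Design); (Xin, Ops)

Step 1 — p INNER JOIN q on dept_id → 4 row(s).
Then INNER JOIN `departments r` on link_id: keep only rows whose q.link_id appears in r.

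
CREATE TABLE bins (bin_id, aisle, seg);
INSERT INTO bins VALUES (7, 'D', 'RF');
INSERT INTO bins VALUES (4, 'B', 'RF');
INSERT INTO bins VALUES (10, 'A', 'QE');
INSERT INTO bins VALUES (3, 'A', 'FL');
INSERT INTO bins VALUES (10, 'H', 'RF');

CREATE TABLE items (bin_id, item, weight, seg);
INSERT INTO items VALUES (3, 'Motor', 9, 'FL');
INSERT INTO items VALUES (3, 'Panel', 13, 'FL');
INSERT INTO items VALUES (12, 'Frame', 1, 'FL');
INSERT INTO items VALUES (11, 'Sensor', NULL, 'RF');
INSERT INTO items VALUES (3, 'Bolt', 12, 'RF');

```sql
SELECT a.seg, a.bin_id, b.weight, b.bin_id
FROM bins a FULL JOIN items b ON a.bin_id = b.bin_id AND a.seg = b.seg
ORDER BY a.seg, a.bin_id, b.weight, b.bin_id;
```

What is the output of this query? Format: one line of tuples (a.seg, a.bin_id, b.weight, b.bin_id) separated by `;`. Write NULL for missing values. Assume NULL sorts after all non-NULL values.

FULL OUTER JOIN keeps every row from both sides; unmatched rows get NULL for the other side's columns.
Matching on a.bin_id = b.bin_id AND a.seg = b.seg.
Matched pairs: 2; unmatched a rows kept: 4; unmatched b rows kept: 3.

(FL, 3, 9, 3); (FL, 3, 13, 3); (QE, 10, NULL, NULL); (RF, 4, NULL, NULL); (RF, 7, NULL, NULL); (RF, 10, NULL, NULL); (NULL, NULL, 1, 12); (NULL, NULL, 12, 3); (NULL, NULL, NULL, 11)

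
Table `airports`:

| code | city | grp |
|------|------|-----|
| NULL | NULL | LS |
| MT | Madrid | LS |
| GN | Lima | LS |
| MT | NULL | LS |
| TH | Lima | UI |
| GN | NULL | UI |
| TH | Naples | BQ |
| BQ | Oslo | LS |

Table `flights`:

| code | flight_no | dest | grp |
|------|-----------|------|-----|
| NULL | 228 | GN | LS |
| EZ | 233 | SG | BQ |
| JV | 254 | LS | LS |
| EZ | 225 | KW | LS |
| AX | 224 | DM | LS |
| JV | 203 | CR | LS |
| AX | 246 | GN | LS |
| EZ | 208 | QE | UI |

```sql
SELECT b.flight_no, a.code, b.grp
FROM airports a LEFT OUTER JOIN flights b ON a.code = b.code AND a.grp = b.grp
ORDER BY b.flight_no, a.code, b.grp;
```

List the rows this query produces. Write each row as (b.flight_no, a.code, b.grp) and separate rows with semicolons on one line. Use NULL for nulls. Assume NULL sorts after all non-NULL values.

(NULL, BQ, NULL); (NULL, GN, NULL); (NULL, GN, NULL); (NULL, MT, NULL); (NULL, MT, NULL); (NULL, TH, NULL); (NULL, TH, NULL); (NULL, NULL, NULL)

LEFT JOIN keeps every row from `airports`; unmatched rows get NULL for `flights`'s columns.
Matching on a.code = b.code AND a.grp = b.grp. A NULL in a compared column never satisfies the condition.
Matched pairs: 0; unmatched a rows kept: 8.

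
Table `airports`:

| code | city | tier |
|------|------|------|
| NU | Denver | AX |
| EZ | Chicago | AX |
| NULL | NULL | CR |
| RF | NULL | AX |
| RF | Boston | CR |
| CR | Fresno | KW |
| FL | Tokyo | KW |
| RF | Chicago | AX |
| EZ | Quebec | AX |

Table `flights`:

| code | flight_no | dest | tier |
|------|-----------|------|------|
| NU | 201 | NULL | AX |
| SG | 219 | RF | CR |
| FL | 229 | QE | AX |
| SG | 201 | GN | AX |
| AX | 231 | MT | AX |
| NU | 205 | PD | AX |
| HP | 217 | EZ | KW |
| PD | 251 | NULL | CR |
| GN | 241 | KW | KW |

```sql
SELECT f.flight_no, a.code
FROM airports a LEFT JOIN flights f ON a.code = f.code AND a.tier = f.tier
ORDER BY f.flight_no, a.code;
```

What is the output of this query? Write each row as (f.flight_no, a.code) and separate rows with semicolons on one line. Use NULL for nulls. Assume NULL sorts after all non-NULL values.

(201, NU); (205, NU); (NULL, CR); (NULL, EZ); (NULL, EZ); (NULL, FL); (NULL, RF); (NULL, RF); (NULL, RF); (NULL, NULL)

LEFT JOIN keeps every row from `airports`; unmatched rows get NULL for `flights`'s columns.
Matching on a.code = f.code AND a.tier = f.tier. A NULL in a compared column never satisfies the condition.
- a[0] code=NU, tier=AX → 2 match(es) in f → 2 row(s).
- a[1] code=EZ, tier=AX → no match; kept with NULLs on the f side.
- a[2] code=NULL, tier=CR → no match; kept with NULLs on the f side.
- a[3] code=RF, tier=AX → no match; kept with NULLs on the f side.
- a[4] code=RF, tier=CR → no match; kept with NULLs on the f side.
- a[5] code=CR, tier=KW → no match; kept with NULLs on the f side.
- a[6] code=FL, tier=KW → no match; kept with NULLs on the f side.
- a[7] code=RF, tier=AX → no match; kept with NULLs on the f side.
- a[8] code=EZ, tier=AX → no match; kept with NULLs on the f side.
After projecting and ordering:
f.flight_no | a.code
201 | NU
205 | NU
NULL | CR
NULL | EZ
NULL | EZ
NULL | FL
NULL | RF
NULL | RF
NULL | RF
NULL | NULL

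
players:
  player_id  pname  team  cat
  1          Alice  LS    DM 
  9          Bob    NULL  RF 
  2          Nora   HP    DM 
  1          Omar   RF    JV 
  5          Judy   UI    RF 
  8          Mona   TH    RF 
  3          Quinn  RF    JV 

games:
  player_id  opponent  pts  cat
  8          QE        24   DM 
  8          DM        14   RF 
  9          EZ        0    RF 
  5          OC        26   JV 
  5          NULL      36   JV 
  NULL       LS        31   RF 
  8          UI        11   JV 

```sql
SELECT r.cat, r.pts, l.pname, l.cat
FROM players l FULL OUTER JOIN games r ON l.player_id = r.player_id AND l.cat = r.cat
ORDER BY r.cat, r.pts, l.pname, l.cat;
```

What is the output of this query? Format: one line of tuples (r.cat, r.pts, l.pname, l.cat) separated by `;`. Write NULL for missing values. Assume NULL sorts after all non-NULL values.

FULL OUTER JOIN keeps every row from both sides; unmatched rows get NULL for the other side's columns.
Matching on l.player_id = r.player_id AND l.cat = r.cat. A NULL in a compared column never satisfies the condition.
Matched pairs: 2; unmatched l rows kept: 5; unmatched r rows kept: 5.

(DM, 24, NULL, NULL); (JV, 11, NULL, NULL); (JV, 26, NULL, NULL); (JV, 36, NULL, NULL); (RF, 0, Bob, RF); (RF, 14, Mona, RF); (RF, 31, NULL, NULL); (NULL, NULL, Alice, DM); (NULL, NULL, Judy, RF); (NULL, NULL, Nora, DM); (NULL, NULL, Omar, JV); (NULL, NULL, Quinn, JV)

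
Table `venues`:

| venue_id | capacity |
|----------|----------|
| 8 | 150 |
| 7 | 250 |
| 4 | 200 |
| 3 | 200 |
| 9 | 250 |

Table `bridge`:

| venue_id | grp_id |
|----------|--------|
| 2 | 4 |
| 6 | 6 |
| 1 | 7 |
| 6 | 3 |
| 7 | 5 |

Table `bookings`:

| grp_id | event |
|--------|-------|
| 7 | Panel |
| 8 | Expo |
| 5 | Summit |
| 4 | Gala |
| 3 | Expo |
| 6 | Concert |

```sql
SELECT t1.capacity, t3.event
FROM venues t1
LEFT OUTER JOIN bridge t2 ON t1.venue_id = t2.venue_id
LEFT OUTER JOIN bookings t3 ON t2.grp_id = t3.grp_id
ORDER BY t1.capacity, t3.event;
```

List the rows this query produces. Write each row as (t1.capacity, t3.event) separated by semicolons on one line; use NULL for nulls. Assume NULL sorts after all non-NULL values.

(150, NULL); (200, NULL); (200, NULL); (250, Summit); (250, NULL)

Evaluate left to right. First `venues t1 LEFT JOIN bridge t2` on venue_id: 5 row(s).
Then LEFT JOIN `bookings t3` on grp_id: each of those 5 rows is kept; rows whose t2.grp_id has no match in t3 get NULL for t3's columns.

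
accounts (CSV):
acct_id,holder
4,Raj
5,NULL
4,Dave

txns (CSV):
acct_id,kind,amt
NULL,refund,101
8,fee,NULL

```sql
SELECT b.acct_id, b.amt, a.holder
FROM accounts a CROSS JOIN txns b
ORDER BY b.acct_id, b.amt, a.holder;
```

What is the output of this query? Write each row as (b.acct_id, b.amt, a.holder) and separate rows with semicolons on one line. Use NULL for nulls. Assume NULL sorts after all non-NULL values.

CROSS JOIN pairs every row of `accounts` with every row of `txns`: 3 × 2 = 6 rows.
After projecting and ordering:
b.acct_id | b.amt | a.holder
8 | NULL | Dave
8 | NULL | Raj
8 | NULL | NULL
NULL | 101 | Dave
NULL | 101 | Raj
NULL | 101 | NULL

(8, NULL, Dave); (8, NULL, Raj); (8, NULL, NULL); (NULL, 101, Dave); (NULL, 101, Raj); (NULL, 101, NULL)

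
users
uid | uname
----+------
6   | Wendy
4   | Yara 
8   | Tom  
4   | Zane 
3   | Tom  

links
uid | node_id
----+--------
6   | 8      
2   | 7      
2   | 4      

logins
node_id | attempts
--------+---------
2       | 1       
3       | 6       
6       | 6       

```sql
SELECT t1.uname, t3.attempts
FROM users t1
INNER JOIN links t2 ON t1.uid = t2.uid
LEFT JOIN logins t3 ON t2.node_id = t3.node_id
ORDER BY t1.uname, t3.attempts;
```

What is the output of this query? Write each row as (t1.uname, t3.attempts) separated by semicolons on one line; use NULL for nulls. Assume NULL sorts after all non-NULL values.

Joins associate left-to-right: users INNER JOIN links on uid gives 1 intermediate row(s).
Then LEFT JOIN `logins t3` on node_id: each of those 1 rows is kept; rows whose t2.node_id has no match in t3 get NULL for t3's columns.

(Wendy, NULL)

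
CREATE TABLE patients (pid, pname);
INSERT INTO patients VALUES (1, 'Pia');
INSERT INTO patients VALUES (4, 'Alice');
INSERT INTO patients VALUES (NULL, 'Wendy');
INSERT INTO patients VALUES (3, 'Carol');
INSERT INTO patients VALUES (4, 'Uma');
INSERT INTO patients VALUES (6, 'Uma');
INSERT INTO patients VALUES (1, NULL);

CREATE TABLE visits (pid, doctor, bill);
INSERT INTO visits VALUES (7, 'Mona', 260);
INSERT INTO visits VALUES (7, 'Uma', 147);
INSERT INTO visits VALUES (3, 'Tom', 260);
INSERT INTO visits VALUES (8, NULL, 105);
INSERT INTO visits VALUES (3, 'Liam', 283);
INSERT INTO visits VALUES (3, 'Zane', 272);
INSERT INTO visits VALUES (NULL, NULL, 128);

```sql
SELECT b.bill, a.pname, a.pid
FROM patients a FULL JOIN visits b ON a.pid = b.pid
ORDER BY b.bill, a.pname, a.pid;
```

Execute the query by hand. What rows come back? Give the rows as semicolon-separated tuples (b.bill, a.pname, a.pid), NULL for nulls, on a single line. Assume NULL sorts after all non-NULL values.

FULL OUTER JOIN keeps every row from both sides; unmatched rows get NULL for the other side's columns.
Matching on a.pid = b.pid. A NULL in a compared column never satisfies the condition.
- pid=1: no b row matches, row kept with b columns NULL.
- pid=4: no b row matches, row kept with b columns NULL.
- pid=NULL: no b row matches, row kept with b columns NULL.
- pid=3: 3 matching b row(s), so 3 row(s) emitted.
- pid=4: no b row matches, row kept with b columns NULL.
- pid=6: no b row matches, row kept with b columns NULL.
- pid=1: no b row matches, row kept with b columns NULL.
- 4 row(s) from b found no a partner → padded with NULL.

(105, NULL, NULL); (128, NULL, NULL); (147, NULL, NULL); (260, Carol, 3); (260, NULL, NULL); (272, Carol, 3); (283, Carol, 3); (NULL, Alice, 4); (NULL, Pia, 1); (NULL, Uma, 4); (NULL, Uma, 6); (NULL, Wendy, NULL); (NULL, NULL, 1)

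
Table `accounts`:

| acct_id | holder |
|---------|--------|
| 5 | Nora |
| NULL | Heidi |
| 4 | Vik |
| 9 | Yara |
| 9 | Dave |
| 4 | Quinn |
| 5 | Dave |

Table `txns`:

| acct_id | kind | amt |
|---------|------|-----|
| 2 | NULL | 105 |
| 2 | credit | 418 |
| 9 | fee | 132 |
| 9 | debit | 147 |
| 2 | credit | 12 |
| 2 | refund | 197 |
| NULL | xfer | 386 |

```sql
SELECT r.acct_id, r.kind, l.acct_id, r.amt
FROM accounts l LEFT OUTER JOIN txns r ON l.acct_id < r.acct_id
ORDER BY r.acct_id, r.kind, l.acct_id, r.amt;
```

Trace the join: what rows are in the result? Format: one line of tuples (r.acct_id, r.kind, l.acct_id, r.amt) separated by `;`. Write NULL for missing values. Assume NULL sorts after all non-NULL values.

(9, debit, 4, 147); (9, debit, 4, 147); (9, debit, 5, 147); (9, debit, 5, 147); (9, fee, 4, 132); (9, fee, 4, 132); (9, fee, 5, 132); (9, fee, 5, 132); (NULL, NULL, 9, NULL); (NULL, NULL, 9, NULL); (NULL, NULL, NULL, NULL)

LEFT JOIN keeps every row from `accounts`; unmatched rows get NULL for `txns`'s columns.
Matching on l.acct_id < r.acct_id. A NULL in a compared column never satisfies the condition.
Matched pairs: 8; unmatched l rows kept: 3.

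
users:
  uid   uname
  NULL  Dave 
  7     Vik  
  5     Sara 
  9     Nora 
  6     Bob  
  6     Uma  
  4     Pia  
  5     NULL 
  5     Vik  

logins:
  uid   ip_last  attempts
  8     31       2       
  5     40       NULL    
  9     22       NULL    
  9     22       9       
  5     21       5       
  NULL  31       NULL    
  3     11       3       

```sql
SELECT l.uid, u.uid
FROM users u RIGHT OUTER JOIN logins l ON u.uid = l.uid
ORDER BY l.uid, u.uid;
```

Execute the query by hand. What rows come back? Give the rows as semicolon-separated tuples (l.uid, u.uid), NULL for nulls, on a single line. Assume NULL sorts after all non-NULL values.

RIGHT JOIN keeps every row from `logins`; unmatched rows get NULL for `users`'s columns.
Matching on u.uid = l.uid. A NULL in a compared column never satisfies the condition.
- u (uid=NULL) has no partner in l.
- u (uid=7) has no partner in l.
- u (uid=5) pairs with 2 row(s) of l.
- u (uid=9) pairs with 2 row(s) of l.
- u (uid=6) has no partner in l.
- u (uid=6) has no partner in l.
- u (uid=4) has no partner in l.
- u (uid=5) pairs with 2 row(s) of l.
- u (uid=5) pairs with 2 row(s) of l.
- plus 3 unmatched l row(s), each kept with NULL u columns.

(3, NULL); (5, 5); (5, 5); (5, 5); (5, 5); (5, 5); (5, 5); (8, NULL); (9, 9); (9, 9); (NULL, NULL)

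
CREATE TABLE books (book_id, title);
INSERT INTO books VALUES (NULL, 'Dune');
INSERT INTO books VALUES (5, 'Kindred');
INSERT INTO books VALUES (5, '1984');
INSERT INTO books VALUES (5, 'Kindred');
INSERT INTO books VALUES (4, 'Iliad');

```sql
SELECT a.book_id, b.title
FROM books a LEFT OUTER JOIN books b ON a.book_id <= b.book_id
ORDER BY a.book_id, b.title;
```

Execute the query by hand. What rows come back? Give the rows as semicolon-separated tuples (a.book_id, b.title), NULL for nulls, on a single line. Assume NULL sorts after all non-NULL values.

LEFT JOIN keeps every row from `books a`; unmatched rows get NULL for `books b`'s columns.
Matching on a.book_id <= b.book_id. A NULL in a compared column never satisfies the condition.
Matched pairs: 13; unmatched a rows kept: 1.

(4, 1984); (4, Iliad); (4, Kindred); (4, Kindred); (5, 1984); (5, 1984); (5, 1984); (5, Kindred); (5, Kindred); (5, Kindred); (5, Kindred); (5, Kindred); (5, Kindred); (NULL, NULL)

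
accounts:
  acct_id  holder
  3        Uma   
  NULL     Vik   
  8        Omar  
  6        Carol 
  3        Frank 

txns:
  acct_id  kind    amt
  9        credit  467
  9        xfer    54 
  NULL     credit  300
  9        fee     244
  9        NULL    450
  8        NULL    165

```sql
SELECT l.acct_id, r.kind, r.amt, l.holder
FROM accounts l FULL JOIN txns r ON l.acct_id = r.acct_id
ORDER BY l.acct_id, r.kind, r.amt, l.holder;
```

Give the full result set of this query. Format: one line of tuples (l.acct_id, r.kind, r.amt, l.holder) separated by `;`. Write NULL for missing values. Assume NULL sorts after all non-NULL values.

(3, NULL, NULL, Frank); (3, NULL, NULL, Uma); (6, NULL, NULL, Carol); (8, NULL, 165, Omar); (NULL, credit, 300, NULL); (NULL, credit, 467, NULL); (NULL, fee, 244, NULL); (NULL, xfer, 54, NULL); (NULL, NULL, 450, NULL); (NULL, NULL, NULL, Vik)

FULL OUTER JOIN keeps every row from both sides; unmatched rows get NULL for the other side's columns.
Matching on l.acct_id = r.acct_id. A NULL in a compared column never satisfies the condition.
- l (acct_id=3) has no partner → padded with NULL.
- l (acct_id=NULL) has no partner → padded with NULL.
- l (acct_id=8) pairs with 1 row(s) of r.
- l (acct_id=6) has no partner → padded with NULL.
- l (acct_id=3) has no partner → padded with NULL.
- 5 row(s) from r found no l partner → padded with NULL.
After projecting and ordering:
l.acct_id | r.kind | r.amt | l.holder
3 | NULL | NULL | Frank
3 | NULL | NULL | Uma
6 | NULL | NULL | Carol
8 | NULL | 165 | Omar
NULL | credit | 300 | NULL
NULL | credit | 467 | NULL
NULL | fee | 244 | NULL
NULL | xfer | 54 | NULL
NULL | NULL | 450 | NULL
NULL | NULL | NULL | Vik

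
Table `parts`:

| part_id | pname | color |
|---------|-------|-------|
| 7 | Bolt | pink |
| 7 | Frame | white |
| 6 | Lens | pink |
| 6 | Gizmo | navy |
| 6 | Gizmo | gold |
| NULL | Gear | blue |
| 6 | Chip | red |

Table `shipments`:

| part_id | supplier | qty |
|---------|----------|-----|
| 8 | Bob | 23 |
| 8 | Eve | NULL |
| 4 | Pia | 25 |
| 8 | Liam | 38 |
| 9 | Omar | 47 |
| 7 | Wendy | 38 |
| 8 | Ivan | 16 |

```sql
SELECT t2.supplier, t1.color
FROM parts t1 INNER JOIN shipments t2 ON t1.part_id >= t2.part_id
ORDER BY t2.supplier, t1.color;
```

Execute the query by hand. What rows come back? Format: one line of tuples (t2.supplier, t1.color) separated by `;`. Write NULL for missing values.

INNER JOIN keeps only pairs where the ON condition holds.
Matching on t1.part_id >= t2.part_id. A NULL in a compared column never satisfies the condition.
- part_id=7: 2 matching t2 row(s), so 2 row(s) emitted.
- part_id=7: 2 matching t2 row(s), so 2 row(s) emitted.
- part_id=6: 1 matching t2 row(s), so 1 row(s) emitted.
- part_id=6: 1 matching t2 row(s), so 1 row(s) emitted.
- part_id=6: 1 matching t2 row(s), so 1 row(s) emitted.
- part_id=NULL: no matching t2 row, dropped.
- part_id=6: 1 matching t2 row(s), so 1 row(s) emitted.
After projecting and ordering:
t2.supplier | t1.color
Pia | gold
Pia | navy
Pia | pink
Pia | pink
Pia | red
Pia | white
Wendy | pink
Wendy | white

(Pia, gold); (Pia, navy); (Pia, pink); (Pia, pink); (Pia, red); (Pia, white); (Wendy, pink); (Wendy, white)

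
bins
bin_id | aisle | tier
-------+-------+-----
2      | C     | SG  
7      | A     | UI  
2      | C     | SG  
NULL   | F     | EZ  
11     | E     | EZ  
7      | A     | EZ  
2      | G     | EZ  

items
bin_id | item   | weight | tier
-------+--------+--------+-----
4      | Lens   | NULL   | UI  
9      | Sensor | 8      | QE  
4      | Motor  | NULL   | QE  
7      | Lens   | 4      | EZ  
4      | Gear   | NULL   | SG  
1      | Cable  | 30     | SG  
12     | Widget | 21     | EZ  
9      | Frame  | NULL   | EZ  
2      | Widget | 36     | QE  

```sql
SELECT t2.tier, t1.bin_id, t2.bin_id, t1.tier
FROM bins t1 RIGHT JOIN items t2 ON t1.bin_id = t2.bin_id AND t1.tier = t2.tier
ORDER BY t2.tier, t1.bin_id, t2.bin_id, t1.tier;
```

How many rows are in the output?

9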